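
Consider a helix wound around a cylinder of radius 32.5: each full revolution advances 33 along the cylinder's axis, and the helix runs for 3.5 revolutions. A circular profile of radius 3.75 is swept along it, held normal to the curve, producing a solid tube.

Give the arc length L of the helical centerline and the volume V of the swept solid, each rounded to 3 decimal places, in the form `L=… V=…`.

2πR = 2π·32.5 = 204.203522
per-turn = √(204.203522² + 33²) = √(41699.0786 + 1089) = √42788.0786 = 206.852795
L = 3.5 × 206.852795 = 723.984781
V = π·3.75² × L = 44.178647 × 723.984781 = 31984.667839

L=723.985 V=31984.668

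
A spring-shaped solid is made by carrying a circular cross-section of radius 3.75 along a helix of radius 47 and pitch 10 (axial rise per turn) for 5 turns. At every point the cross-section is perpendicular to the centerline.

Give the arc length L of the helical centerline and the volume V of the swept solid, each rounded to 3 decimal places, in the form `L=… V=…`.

L=1477.395 V=65269.306

2πR = 2π·47 = 295.309709
per-turn = √(295.309709² + 10²) = √(87207.8245 + 100) = √87307.8245 = 295.478975
L = 5 × 295.478975 = 1477.394873
V = π·3.75² × L = 44.178647 × 1477.394873 = 65269.306139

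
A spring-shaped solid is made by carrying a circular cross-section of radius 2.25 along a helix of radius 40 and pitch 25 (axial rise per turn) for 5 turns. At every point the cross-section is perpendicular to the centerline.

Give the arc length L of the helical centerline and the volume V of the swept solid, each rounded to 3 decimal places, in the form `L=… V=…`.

2πR = 2π·40 = 251.327412
per-turn = √(251.327412² + 25²) = √(63165.4682 + 625) = √63790.4682 = 252.567750
L = 5 × 252.567750 = 1262.838748
V = π·2.25² × L = 15.904313 × 1262.838748 = 20084.582480

L=1262.839 V=20084.582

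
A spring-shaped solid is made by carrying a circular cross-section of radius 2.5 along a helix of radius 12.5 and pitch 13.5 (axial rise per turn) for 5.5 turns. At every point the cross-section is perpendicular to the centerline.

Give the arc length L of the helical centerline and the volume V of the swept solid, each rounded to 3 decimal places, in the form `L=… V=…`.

L=438.304 V=8606.076

2πR = 2π·12.5 = 78.539816
per-turn = √(78.539816² + 13.5²) = √(6168.5028 + 182.25) = √6350.7528 = 79.691610
L = 5.5 × 79.691610 = 438.303857
V = π·2.5² × L = 19.634954 × 438.303857 = 8606.076100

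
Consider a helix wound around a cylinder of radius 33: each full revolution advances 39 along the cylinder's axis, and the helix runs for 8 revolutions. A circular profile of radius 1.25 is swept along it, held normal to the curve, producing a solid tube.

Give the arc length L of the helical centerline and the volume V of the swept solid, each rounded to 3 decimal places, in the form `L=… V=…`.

2πR = 2π·33 = 207.345115
per-turn = √(207.345115² + 39²) = √(42991.9968 + 1521) = √44512.9968 = 210.981034
L = 8 × 210.981034 = 1687.848273
V = π·1.25² × L = 4.908739 × 1687.848273 = 8285.205837

L=1687.848 V=8285.206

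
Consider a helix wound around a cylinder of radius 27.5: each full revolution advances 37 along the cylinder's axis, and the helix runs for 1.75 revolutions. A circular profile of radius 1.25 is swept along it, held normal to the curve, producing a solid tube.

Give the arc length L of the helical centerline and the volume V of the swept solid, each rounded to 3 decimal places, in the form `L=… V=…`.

L=309.233 V=1517.945

2πR = 2π·27.5 = 172.787596
per-turn = √(172.787596² + 37²) = √(29855.5533 + 1369) = √31224.5533 = 176.704707
L = 1.75 × 176.704707 = 309.233236
V = π·1.25² × L = 4.908739 × 309.233236 = 1517.945100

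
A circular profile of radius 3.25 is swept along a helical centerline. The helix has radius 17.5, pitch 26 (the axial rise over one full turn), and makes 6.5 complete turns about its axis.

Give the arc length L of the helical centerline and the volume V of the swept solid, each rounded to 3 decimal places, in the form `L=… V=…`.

2πR = 2π·17.5 = 109.955743
per-turn = √(109.955743² + 26²) = √(12090.2654 + 676) = √12766.2654 = 112.987899
L = 6.5 × 112.987899 = 734.421346
V = π·3.25² × L = 33.183072 × 734.421346 = 24370.356684

L=734.421 V=24370.357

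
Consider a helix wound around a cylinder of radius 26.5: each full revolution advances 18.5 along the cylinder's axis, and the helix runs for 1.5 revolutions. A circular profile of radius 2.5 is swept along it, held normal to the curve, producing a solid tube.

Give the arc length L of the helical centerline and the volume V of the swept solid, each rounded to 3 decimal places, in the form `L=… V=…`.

L=251.294 V=4934.137

2πR = 2π·26.5 = 166.504411
per-turn = √(166.504411² + 18.5²) = √(27723.7188 + 342.25) = √28065.9688 = 167.529009
L = 1.5 × 167.529009 = 251.293513
V = π·2.5² × L = 19.634954 × 251.293513 = 4934.136591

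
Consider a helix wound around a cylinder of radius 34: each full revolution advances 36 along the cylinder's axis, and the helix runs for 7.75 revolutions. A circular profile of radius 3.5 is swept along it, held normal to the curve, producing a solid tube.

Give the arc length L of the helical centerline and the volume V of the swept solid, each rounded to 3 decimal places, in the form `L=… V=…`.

2πR = 2π·34 = 213.628300
per-turn = √(213.628300² + 36²) = √(45637.0508 + 1296) = √46933.0508 = 216.640372
L = 7.75 × 216.640372 = 1678.962882
V = π·3.5² × L = 38.484510 × 1678.962882 = 64614.063851

L=1678.963 V=64614.064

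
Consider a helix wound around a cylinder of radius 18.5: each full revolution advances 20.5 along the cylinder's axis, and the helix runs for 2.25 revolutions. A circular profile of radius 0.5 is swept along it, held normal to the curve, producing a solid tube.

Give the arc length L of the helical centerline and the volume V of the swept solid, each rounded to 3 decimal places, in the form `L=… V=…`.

L=265.574 V=208.581

2πR = 2π·18.5 = 116.238928
per-turn = √(116.238928² + 20.5²) = √(13511.4884 + 420.25) = √13931.7384 = 118.032785
L = 2.25 × 118.032785 = 265.573767
V = π·0.5² × L = 0.785398 × 265.573767 = 208.581149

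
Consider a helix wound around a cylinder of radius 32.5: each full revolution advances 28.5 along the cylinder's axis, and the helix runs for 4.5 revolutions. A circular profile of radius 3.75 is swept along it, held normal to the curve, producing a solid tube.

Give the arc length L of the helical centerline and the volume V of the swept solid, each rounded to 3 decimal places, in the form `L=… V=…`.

2πR = 2π·32.5 = 204.203522
per-turn = √(204.203522² + 28.5²) = √(41699.0786 + 812.25) = √42511.3286 = 206.182755
L = 4.5 × 206.182755 = 927.822399
V = π·3.75² × L = 44.178647 × 927.822399 = 40989.937956

L=927.822 V=40989.938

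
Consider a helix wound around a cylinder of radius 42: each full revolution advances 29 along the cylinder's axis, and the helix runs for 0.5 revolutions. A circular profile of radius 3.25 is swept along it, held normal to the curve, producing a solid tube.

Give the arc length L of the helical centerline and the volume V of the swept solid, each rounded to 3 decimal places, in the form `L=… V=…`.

L=132.741 V=4404.762

2πR = 2π·42 = 263.893783
per-turn = √(263.893783² + 29²) = √(69639.9287 + 841) = √70480.9287 = 265.482445
L = 0.5 × 265.482445 = 132.741223
V = π·3.25² × L = 33.183072 × 132.741223 = 4404.761599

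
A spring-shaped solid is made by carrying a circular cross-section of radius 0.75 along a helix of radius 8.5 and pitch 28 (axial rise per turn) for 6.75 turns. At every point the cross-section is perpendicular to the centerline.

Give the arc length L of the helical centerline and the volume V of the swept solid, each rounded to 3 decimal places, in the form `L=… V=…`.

L=407.038 V=719.295

2πR = 2π·8.5 = 53.407075
per-turn = √(53.407075² + 28²) = √(2852.3157 + 784) = √3636.3157 = 60.301871
L = 6.75 × 60.301871 = 407.037631
V = π·0.75² × L = 1.767146 × 407.037631 = 719.294867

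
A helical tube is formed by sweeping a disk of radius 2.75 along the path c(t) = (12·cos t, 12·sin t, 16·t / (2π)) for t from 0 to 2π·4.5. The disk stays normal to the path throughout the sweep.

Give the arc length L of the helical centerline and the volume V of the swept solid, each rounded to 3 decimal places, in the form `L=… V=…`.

L=346.847 V=8240.501

2πR = 2π·12 = 75.398224
per-turn = √(75.398224² + 16²) = √(5684.8921 + 256) = √5940.8921 = 77.077183
L = 4.5 × 77.077183 = 346.847323
V = π·2.75² × L = 23.758294 × 346.847323 = 8240.500835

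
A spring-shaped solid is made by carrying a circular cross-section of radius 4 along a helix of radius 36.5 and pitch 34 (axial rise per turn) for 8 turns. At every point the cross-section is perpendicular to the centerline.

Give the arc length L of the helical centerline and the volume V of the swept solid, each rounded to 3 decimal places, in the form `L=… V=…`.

L=1854.743 V=93229.554

2πR = 2π·36.5 = 229.336264
per-turn = √(229.336264² + 34²) = √(52595.1219 + 1156) = √53751.1219 = 231.842882
L = 8 × 231.842882 = 1854.743055
V = π·4² × L = 50.265482 × 1854.743055 = 93229.554474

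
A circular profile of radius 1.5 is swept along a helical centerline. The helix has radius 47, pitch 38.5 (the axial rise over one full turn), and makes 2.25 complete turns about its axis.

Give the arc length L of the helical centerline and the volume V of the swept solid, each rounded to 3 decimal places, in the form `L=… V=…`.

2πR = 2π·47 = 295.309709
per-turn = √(295.309709² + 38.5²) = √(87207.8245 + 1482.25) = √88690.0745 = 297.808788
L = 2.25 × 297.808788 = 670.069774
V = π·1.5² × L = 7.068583 × 670.069774 = 4736.444129

L=670.070 V=4736.444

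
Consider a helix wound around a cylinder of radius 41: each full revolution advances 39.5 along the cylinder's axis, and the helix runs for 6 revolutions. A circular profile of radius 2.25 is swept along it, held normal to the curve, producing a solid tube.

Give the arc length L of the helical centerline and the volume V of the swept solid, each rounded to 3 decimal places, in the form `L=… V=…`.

L=1563.728 V=24870.018

2πR = 2π·41 = 257.610598
per-turn = √(257.610598² + 39.5²) = √(66363.2200 + 1560.25) = √67923.4700 = 260.621315
L = 6 × 260.621315 = 1563.727892
V = π·2.25² × L = 15.904313 × 1563.727892 = 24870.017540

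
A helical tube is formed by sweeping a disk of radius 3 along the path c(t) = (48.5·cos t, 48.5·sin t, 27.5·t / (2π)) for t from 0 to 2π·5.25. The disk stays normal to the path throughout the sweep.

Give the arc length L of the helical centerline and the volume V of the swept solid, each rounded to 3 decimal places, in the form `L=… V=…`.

2πR = 2π·48.5 = 304.734487
per-turn = √(304.734487² + 27.5²) = √(92863.1078 + 756.25) = √93619.3578 = 305.972806
L = 5.25 × 305.972806 = 1606.357230
V = π·3² × L = 28.274334 × 1606.357230 = 45418.680649

L=1606.357 V=45418.681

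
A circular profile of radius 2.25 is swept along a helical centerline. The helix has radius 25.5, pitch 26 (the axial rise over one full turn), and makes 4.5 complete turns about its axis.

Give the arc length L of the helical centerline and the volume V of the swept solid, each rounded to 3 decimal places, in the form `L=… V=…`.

L=730.427 V=11616.939

2πR = 2π·25.5 = 160.221225
per-turn = √(160.221225² + 26²) = √(25670.8410 + 676) = √26346.8410 = 162.317100
L = 4.5 × 162.317100 = 730.426951
V = π·2.25² × L = 15.904313 × 730.426951 = 11616.938718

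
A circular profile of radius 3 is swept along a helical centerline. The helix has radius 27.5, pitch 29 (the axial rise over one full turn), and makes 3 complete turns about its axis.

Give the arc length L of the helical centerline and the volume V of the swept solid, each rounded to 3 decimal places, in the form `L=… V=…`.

2πR = 2π·27.5 = 172.787596
per-turn = √(172.787596² + 29²) = √(29855.5533 + 841) = √30696.5533 = 175.204319
L = 3 × 175.204319 = 525.612956
V = π·3² × L = 28.274334 × 525.612956 = 14861.356219

L=525.613 V=14861.356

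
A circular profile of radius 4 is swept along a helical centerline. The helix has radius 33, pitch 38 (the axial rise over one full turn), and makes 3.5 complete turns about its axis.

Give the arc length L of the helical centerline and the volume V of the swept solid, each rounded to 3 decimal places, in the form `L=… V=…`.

2πR = 2π·33 = 207.345115
per-turn = √(207.345115² + 38²) = √(42991.9968 + 1444) = √44435.9968 = 210.798474
L = 3.5 × 210.798474 = 737.794660
V = π·4² × L = 50.265482 × 737.794660 = 37085.604544

L=737.795 V=37085.605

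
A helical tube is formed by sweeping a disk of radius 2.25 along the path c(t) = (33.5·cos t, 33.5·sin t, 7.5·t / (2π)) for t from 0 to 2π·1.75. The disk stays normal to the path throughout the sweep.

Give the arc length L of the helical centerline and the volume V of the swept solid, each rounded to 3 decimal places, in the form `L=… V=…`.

L=368.585 V=5862.099

2πR = 2π·33.5 = 210.486708
per-turn = √(210.486708² + 7.5²) = √(44304.6542 + 56.25) = √44360.9042 = 210.620284
L = 1.75 × 210.620284 = 368.585498
V = π·2.25² × L = 15.904313 × 368.585498 = 5862.099049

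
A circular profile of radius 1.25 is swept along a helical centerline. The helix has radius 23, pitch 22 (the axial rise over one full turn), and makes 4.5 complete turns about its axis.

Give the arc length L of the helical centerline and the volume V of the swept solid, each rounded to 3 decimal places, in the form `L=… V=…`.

L=657.802 V=3228.979

2πR = 2π·23 = 144.513262
per-turn = √(144.513262² + 22²) = √(20884.0829 + 484) = √21368.0829 = 146.178257
L = 4.5 × 146.178257 = 657.802158
V = π·1.25² × L = 4.908739 × 657.802158 = 3228.978792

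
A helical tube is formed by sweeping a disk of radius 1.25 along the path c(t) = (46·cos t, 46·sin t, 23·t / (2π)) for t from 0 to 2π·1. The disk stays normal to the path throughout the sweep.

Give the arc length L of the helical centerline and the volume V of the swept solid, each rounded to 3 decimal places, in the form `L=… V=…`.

L=289.940 V=1423.241

2πR = 2π·46 = 289.026524
per-turn = √(289.026524² + 23²) = √(83536.3317 + 529) = √84065.3317 = 289.940221
L = 1 × 289.940221 = 289.940221
V = π·1.25² × L = 4.908739 × 289.940221 = 1423.240731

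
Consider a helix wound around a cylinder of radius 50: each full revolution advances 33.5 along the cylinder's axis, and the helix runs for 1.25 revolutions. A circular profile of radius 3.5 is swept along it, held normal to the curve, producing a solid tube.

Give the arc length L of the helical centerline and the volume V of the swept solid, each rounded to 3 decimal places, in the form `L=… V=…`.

L=394.925 V=15198.511

2πR = 2π·50 = 314.159265
per-turn = √(314.159265² + 33.5²) = √(98696.0440 + 1122.25) = √99818.2940 = 315.940333
L = 1.25 × 315.940333 = 394.925416
V = π·3.5² × L = 38.484510 × 394.925416 = 15198.511133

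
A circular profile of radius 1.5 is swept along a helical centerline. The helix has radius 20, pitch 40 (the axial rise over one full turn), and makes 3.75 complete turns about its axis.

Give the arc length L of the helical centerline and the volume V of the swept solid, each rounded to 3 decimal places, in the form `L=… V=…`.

L=494.536 V=3495.671

2πR = 2π·20 = 125.663706
per-turn = √(125.663706² + 40²) = √(15791.3670 + 1600) = √17391.3670 = 131.876332
L = 3.75 × 131.876332 = 494.536246
V = π·1.5² × L = 7.068583 × 494.536246 = 3495.670737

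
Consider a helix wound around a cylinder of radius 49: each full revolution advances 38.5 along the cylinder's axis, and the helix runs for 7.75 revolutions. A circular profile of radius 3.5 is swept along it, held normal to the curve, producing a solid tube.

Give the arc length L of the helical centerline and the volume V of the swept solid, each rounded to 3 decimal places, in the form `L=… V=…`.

2πR = 2π·49 = 307.876080
per-turn = √(307.876080² + 38.5²) = √(94787.6807 + 1482.25) = √96269.9307 = 310.273961
L = 7.75 × 310.273961 = 2404.623195
V = π·3.5² × L = 38.484510 × 2404.623195 = 92540.745416

L=2404.623 V=92540.745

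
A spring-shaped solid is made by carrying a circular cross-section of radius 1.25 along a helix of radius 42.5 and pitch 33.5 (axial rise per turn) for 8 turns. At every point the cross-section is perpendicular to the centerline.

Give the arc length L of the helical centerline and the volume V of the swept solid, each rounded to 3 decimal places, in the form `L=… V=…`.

2πR = 2π·42.5 = 267.035376
per-turn = √(267.035376² + 33.5²) = √(71307.8918 + 1122.25) = √72430.1418 = 269.128486
L = 8 × 269.128486 = 2153.027885
V = π·1.25² × L = 4.908739 × 2153.027885 = 10568.650918

L=2153.028 V=10568.651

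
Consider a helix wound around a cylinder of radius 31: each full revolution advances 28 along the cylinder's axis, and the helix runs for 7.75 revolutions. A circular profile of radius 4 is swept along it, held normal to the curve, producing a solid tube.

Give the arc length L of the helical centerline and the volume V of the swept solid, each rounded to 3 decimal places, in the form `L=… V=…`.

2πR = 2π·31 = 194.778745
per-turn = √(194.778745² + 28²) = √(37938.7593 + 784) = √38722.7593 = 196.780993
L = 7.75 × 196.780993 = 1525.052698
V = π·4² × L = 50.265482 × 1525.052698 = 76657.509635

L=1525.053 V=76657.510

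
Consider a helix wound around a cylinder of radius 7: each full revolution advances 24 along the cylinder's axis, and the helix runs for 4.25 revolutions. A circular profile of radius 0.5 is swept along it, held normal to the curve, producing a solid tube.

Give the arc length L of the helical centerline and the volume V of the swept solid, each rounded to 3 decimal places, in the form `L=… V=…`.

2πR = 2π·7 = 43.982297
per-turn = √(43.982297² + 24²) = √(1934.4425 + 576) = √2510.4425 = 50.104316
L = 4.25 × 50.104316 = 212.943342
V = π·0.5² × L = 0.785398 × 212.943342 = 167.245310

L=212.943 V=167.245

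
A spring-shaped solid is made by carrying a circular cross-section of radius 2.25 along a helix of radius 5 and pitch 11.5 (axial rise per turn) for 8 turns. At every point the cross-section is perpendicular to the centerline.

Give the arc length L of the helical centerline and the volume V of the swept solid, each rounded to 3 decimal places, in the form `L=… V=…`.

L=267.637 V=4256.580

2πR = 2π·5 = 31.415927
per-turn = √(31.415927² + 11.5²) = √(986.9604 + 132.25) = √1119.2104 = 33.454603
L = 8 × 33.454603 = 267.636821
V = π·2.25² × L = 15.904313 × 267.636821 = 4256.579727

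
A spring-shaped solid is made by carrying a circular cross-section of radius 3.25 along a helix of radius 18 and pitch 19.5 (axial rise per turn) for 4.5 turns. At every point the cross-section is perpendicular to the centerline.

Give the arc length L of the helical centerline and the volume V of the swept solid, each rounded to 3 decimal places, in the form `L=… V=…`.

L=516.447 V=17137.313

2πR = 2π·18 = 113.097336
per-turn = √(113.097336² + 19.5²) = √(12791.0073 + 380.25) = √13171.2573 = 114.766098
L = 4.5 × 114.766098 = 516.447442
V = π·3.25² × L = 33.183072 × 516.447442 = 17137.312862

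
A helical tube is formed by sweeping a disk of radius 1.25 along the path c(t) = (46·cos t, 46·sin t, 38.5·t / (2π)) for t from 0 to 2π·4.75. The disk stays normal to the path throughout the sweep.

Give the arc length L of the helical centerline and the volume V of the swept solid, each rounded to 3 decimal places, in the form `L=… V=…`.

2πR = 2π·46 = 289.026524
per-turn = √(289.026524² + 38.5²) = √(83536.3317 + 1482.25) = √85018.5817 = 291.579460
L = 4.75 × 291.579460 = 1385.002436
V = π·1.25² × L = 4.908739 × 1385.002436 = 6798.614811

L=1385.002 V=6798.615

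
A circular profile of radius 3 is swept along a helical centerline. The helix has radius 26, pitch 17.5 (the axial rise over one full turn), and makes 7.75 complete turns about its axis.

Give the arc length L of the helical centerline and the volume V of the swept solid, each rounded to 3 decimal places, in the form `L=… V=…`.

L=1273.305 V=36001.863

2πR = 2π·26 = 163.362818
per-turn = √(163.362818² + 17.5²) = √(26687.4103 + 306.25) = √26993.6603 = 164.297475
L = 7.75 × 164.297475 = 1273.305431
V = π·3² × L = 28.274334 × 1273.305431 = 36001.862903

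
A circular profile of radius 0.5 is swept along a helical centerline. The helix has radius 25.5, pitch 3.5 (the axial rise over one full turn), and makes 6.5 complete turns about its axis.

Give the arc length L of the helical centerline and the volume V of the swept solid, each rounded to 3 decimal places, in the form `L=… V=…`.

2πR = 2π·25.5 = 160.221225
per-turn = √(160.221225² + 3.5²) = √(25670.8410 + 12.25) = √25683.0910 = 160.259449
L = 6.5 × 160.259449 = 1041.686420
V = π·0.5² × L = 0.785398 × 1041.686420 = 818.138601

L=1041.686 V=818.139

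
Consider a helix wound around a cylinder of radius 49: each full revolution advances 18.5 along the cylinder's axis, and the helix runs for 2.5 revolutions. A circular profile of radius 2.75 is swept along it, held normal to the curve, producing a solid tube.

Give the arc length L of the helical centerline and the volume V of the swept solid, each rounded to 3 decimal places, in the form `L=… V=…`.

L=771.079 V=18319.510

2πR = 2π·49 = 307.876080
per-turn = √(307.876080² + 18.5²) = √(94787.6807 + 342.25) = √95129.9307 = 308.431404
L = 2.5 × 308.431404 = 771.078509
V = π·2.75² × L = 23.758294 × 771.078509 = 18319.510250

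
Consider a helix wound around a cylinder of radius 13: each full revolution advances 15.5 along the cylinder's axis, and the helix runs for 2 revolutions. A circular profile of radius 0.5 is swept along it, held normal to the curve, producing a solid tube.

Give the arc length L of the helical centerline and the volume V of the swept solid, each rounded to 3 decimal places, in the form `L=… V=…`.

L=166.278 V=130.595

2πR = 2π·13 = 81.681409
per-turn = √(81.681409² + 15.5²) = √(6671.8526 + 240.25) = √6912.1026 = 83.139056
L = 2 × 83.139056 = 166.278111
V = π·0.5² × L = 0.785398 × 166.278111 = 130.594523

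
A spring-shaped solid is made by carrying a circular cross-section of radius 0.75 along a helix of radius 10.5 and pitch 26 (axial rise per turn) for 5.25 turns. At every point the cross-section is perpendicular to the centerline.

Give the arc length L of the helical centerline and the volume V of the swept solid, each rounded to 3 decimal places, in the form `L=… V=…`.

2πR = 2π·10.5 = 65.973446
per-turn = √(65.973446² + 26²) = √(4352.4955 + 676) = √5028.4955 = 70.911886
L = 5.25 × 70.911886 = 372.287400
V = π·0.75² × L = 1.767146 × 372.287400 = 657.886141

L=372.287 V=657.886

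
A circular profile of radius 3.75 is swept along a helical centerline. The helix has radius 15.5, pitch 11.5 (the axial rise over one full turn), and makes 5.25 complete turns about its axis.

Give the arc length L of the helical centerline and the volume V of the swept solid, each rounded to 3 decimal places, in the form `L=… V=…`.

2πR = 2π·15.5 = 97.389372
per-turn = √(97.389372² + 11.5²) = √(9484.6898 + 132.25) = √9616.9398 = 98.065997
L = 5.25 × 98.065997 = 514.846486
V = π·3.75² × L = 44.178647 × 514.846486 = 22745.221001

L=514.846 V=22745.221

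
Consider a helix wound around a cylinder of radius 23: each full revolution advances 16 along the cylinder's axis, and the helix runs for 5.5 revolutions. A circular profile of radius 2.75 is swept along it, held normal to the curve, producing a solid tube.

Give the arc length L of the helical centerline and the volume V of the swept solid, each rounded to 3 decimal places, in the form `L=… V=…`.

L=799.680 V=18999.024

2πR = 2π·23 = 144.513262
per-turn = √(144.513262² + 16²) = √(20884.0829 + 256) = √21140.0829 = 145.396296
L = 5.5 × 145.396296 = 799.679628
V = π·2.75² × L = 23.758294 × 799.679628 = 18999.024072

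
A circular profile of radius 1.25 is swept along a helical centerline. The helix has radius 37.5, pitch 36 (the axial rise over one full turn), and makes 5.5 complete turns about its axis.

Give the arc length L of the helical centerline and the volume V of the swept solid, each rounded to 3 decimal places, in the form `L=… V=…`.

2πR = 2π·37.5 = 235.619449
per-turn = √(235.619449² + 36²) = √(55516.5248 + 1296) = √56812.5248 = 238.353781
L = 5.5 × 238.353781 = 1310.945794
V = π·1.25² × L = 4.908739 × 1310.945794 = 6435.090117

L=1310.946 V=6435.090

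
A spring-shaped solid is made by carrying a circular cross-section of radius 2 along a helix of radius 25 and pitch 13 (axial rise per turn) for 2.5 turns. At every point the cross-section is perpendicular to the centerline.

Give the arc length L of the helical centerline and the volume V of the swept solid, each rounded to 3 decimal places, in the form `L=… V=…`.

L=394.042 V=4951.673

2πR = 2π·25 = 157.079633
per-turn = √(157.079633² + 13²) = √(24674.0110 + 169) = √24843.0110 = 157.616658
L = 2.5 × 157.616658 = 394.041646
V = π·2² × L = 12.566371 × 394.041646 = 4951.673361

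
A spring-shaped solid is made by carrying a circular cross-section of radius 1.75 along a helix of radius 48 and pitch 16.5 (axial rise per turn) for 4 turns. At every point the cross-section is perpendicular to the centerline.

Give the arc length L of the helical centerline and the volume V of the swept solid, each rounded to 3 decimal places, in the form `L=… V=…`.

2πR = 2π·48 = 301.592895
per-turn = √(301.592895² + 16.5²) = √(90958.2742 + 272.25) = √91230.5242 = 302.043911
L = 4 × 302.043911 = 1208.175644
V = π·1.75² × L = 9.621128 × 1208.175644 = 11624.011915

L=1208.176 V=11624.012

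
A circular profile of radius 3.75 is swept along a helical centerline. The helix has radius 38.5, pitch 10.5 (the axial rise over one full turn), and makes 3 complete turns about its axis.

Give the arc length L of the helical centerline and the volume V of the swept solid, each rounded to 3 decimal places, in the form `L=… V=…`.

2πR = 2π·38.5 = 241.902634
per-turn = √(241.902634² + 10.5²) = √(58516.8845 + 110.25) = √58627.1345 = 242.130408
L = 3 × 242.130408 = 726.391224
V = π·3.75² × L = 44.178647 × 726.391224 = 32090.981249

L=726.391 V=32090.981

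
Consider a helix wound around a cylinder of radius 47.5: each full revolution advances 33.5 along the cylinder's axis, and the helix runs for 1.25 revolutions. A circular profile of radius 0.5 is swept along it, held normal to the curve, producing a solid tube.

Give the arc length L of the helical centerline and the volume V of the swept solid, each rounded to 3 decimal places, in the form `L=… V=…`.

L=375.407 V=294.844

2πR = 2π·47.5 = 298.451302
per-turn = √(298.451302² + 33.5²) = √(89073.1797 + 1122.25) = √90195.4297 = 300.325540
L = 1.25 × 300.325540 = 375.406924
V = π·0.5² × L = 0.785398 × 375.406924 = 294.843909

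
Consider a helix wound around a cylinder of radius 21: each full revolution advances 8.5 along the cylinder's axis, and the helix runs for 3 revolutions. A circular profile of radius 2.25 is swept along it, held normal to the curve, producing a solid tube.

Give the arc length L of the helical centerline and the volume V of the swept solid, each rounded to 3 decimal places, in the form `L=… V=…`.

2πR = 2π·21 = 131.946891
per-turn = √(131.946891² + 8.5²) = √(17409.9822 + 72.25) = √17482.2322 = 132.220392
L = 3 × 132.220392 = 396.661177
V = π·2.25² × L = 15.904313 × 396.661177 = 6308.623441

L=396.661 V=6308.623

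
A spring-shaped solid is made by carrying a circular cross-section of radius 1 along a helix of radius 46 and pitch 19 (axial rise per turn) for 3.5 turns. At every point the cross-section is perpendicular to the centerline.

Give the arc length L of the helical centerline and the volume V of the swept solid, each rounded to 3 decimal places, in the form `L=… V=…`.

2πR = 2π·46 = 289.026524
per-turn = √(289.026524² + 19²) = √(83536.3317 + 361) = √83897.3317 = 289.650361
L = 3.5 × 289.650361 = 1013.776264
V = π·1² × L = 3.141593 × 1013.776264 = 3184.872062

L=1013.776 V=3184.872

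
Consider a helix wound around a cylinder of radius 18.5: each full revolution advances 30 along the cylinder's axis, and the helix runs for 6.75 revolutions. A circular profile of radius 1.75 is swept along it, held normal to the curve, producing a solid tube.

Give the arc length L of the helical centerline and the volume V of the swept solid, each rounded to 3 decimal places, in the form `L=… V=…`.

L=810.323 V=7796.221

2πR = 2π·18.5 = 116.238928
per-turn = √(116.238928² + 30²) = √(13511.4884 + 900) = √14411.4884 = 120.047859
L = 6.75 × 120.047859 = 810.323048
V = π·1.75² × L = 9.621128 × 810.323048 = 7796.221358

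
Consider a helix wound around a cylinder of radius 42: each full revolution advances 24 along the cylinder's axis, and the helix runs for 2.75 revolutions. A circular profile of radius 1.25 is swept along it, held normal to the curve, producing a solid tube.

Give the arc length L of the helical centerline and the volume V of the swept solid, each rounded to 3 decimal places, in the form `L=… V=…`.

L=728.703 V=3577.012

2πR = 2π·42 = 263.893783
per-turn = √(263.893783² + 24²) = √(69639.9287 + 576) = √70215.9287 = 264.982884
L = 2.75 × 264.982884 = 728.702930
V = π·1.25² × L = 4.908739 × 728.702930 = 3577.012144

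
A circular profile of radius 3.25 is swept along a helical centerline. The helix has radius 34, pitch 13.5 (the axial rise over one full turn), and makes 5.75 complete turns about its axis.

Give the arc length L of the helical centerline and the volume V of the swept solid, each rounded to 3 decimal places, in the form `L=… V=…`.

L=1230.813 V=40842.157

2πR = 2π·34 = 213.628300
per-turn = √(213.628300² + 13.5²) = √(45637.0508 + 182.25) = √45819.3008 = 214.054434
L = 5.75 × 214.054434 = 1230.812996
V = π·3.25² × L = 33.183072 × 1230.812996 = 40842.156761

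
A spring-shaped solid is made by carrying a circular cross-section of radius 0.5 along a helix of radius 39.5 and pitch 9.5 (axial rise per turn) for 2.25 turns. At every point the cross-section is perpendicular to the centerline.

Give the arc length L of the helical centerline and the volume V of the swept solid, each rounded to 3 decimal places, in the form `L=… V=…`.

2πR = 2π·39.5 = 248.185820
per-turn = √(248.185820² + 9.5²) = √(61596.2011 + 90.25) = √61686.4511 = 248.367572
L = 2.25 × 248.367572 = 558.827038
V = π·0.5² × L = 0.785398 × 558.827038 = 438.901729

L=558.827 V=438.902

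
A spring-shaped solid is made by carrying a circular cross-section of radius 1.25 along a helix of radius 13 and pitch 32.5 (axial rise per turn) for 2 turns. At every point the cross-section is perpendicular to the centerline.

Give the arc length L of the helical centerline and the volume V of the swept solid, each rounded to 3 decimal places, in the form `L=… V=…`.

L=175.819 V=863.051

2πR = 2π·13 = 81.681409
per-turn = √(81.681409² + 32.5²) = √(6671.8526 + 1056.25) = √7728.1026 = 87.909627
L = 2 × 87.909627 = 175.819255
V = π·1.25² × L = 4.908739 × 175.819255 = 863.050748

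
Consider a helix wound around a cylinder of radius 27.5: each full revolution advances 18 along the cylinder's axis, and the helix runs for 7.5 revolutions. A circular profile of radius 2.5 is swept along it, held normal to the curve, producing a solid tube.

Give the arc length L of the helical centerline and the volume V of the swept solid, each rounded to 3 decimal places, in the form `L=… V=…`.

L=1302.920 V=25582.769

2πR = 2π·27.5 = 172.787596
per-turn = √(172.787596² + 18²) = √(29855.5533 + 324) = √30179.5533 = 173.722633
L = 7.5 × 173.722633 = 1302.919750
V = π·2.5² × L = 19.634954 × 1302.919750 = 25582.769460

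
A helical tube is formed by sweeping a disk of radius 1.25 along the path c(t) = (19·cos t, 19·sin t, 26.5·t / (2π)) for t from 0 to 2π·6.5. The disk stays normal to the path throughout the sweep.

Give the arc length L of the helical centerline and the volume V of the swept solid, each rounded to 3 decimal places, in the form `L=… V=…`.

L=794.861 V=3901.767

2πR = 2π·19 = 119.380521
per-turn = √(119.380521² + 26.5²) = √(14251.7088 + 702.25) = √14953.9588 = 122.286380
L = 6.5 × 122.286380 = 794.861471
V = π·1.25² × L = 4.908739 × 794.861471 = 3901.767120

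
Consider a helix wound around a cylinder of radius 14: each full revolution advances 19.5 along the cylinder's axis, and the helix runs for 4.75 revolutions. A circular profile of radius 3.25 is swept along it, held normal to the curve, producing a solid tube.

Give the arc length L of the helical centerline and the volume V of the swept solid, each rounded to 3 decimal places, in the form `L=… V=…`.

2πR = 2π·14 = 87.964594
per-turn = √(87.964594² + 19.5²) = √(7737.7699 + 380.25) = √8118.0199 = 90.100055
L = 4.75 × 90.100055 = 427.975260
V = π·3.25² × L = 33.183072 × 427.975260 = 14201.534028

L=427.975 V=14201.534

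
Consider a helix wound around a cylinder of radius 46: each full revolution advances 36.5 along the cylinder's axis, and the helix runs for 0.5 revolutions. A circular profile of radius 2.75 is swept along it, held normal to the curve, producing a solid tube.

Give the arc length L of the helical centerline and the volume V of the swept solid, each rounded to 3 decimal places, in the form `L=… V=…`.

L=145.661 V=3460.658

2πR = 2π·46 = 289.026524
per-turn = √(289.026524² + 36.5²) = √(83536.3317 + 1332.25) = √84868.5817 = 291.322127
L = 0.5 × 291.322127 = 145.661063
V = π·2.75² × L = 23.758294 × 145.661063 = 3460.658435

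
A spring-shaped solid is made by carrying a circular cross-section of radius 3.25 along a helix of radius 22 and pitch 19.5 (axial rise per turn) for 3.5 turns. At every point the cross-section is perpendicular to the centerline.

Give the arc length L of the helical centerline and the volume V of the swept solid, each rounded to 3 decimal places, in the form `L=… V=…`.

2πR = 2π·22 = 138.230077
per-turn = √(138.230077² + 19.5²) = √(19107.5541 + 380.25) = √19487.8041 = 139.598725
L = 3.5 × 139.598725 = 488.595539
V = π·3.25² × L = 33.183072 × 488.595539 = 16213.101138

L=488.596 V=16213.101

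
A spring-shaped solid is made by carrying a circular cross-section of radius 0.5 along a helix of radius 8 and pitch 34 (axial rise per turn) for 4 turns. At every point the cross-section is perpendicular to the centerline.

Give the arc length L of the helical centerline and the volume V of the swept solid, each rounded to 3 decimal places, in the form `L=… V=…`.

2πR = 2π·8 = 50.265482
per-turn = √(50.265482² + 34²) = √(2526.6187 + 1156) = √3682.6187 = 60.684584
L = 4 × 60.684584 = 242.738336
V = π·0.5² × L = 0.785398 × 242.738336 = 190.646243

L=242.738 V=190.646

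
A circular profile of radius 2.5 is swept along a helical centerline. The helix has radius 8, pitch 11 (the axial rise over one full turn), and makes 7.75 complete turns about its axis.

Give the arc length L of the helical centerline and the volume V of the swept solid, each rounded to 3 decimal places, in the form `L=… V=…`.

2πR = 2π·8 = 50.265482
per-turn = √(50.265482² + 11²) = √(2526.6187 + 121) = √2647.6187 = 51.455017
L = 7.75 × 51.455017 = 398.776378
V = π·2.5² × L = 19.634954 × 398.776378 = 7829.955875

L=398.776 V=7829.956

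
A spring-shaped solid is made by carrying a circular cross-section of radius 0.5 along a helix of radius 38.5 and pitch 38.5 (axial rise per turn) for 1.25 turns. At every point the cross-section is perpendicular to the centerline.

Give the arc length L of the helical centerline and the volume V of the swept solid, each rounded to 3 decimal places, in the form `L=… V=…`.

L=306.184 V=240.476

2πR = 2π·38.5 = 241.902634
per-turn = √(241.902634² + 38.5²) = √(58516.8845 + 1482.25) = √59999.1345 = 244.947208
L = 1.25 × 244.947208 = 306.184009
V = π·0.5² × L = 0.785398 × 306.184009 = 240.476359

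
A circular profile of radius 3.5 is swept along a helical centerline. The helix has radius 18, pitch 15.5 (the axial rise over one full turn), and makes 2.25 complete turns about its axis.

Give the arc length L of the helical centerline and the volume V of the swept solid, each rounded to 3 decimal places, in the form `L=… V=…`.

2πR = 2π·18 = 113.097336
per-turn = √(113.097336² + 15.5²) = √(12791.0073 + 240.25) = √13031.2573 = 114.154533
L = 2.25 × 114.154533 = 256.847698
V = π·3.5² × L = 38.484510 × 256.847698 = 9884.657814

L=256.848 V=9884.658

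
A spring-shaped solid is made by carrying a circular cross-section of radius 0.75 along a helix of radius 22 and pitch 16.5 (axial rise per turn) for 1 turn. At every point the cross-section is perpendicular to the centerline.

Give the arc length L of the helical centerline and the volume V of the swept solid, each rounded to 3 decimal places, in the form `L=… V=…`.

2πR = 2π·22 = 138.230077
per-turn = √(138.230077² + 16.5²) = √(19107.5541 + 272.25) = √19379.8041 = 139.211365
L = 1 × 139.211365 = 139.211365
V = π·0.75² × L = 1.767146 × 139.211365 = 246.006788

L=139.211 V=246.007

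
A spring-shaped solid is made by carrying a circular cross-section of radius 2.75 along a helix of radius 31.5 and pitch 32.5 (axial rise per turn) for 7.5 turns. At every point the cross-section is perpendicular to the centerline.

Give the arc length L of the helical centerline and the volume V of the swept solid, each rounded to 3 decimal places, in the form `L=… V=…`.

L=1504.282 V=35739.179

2πR = 2π·31.5 = 197.920337
per-turn = √(197.920337² + 32.5²) = √(39172.4599 + 1056.25) = √40228.7099 = 200.570960
L = 7.5 × 200.570960 = 1504.282198
V = π·2.75² × L = 23.758294 × 1504.282198 = 35739.179376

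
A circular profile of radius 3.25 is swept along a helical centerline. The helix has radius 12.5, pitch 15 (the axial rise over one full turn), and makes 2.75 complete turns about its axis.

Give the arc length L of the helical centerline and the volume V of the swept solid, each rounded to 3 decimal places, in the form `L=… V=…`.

L=219.888 V=7296.569

2πR = 2π·12.5 = 78.539816
per-turn = √(78.539816² + 15²) = √(6168.5028 + 225) = √6393.5028 = 79.959382
L = 2.75 × 79.959382 = 219.888300
V = π·3.25² × L = 33.183072 × 219.888300 = 7296.569385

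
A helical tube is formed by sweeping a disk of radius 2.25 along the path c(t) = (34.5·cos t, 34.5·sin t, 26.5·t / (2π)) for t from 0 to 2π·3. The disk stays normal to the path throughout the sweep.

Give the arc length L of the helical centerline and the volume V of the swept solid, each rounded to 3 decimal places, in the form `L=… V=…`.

L=655.151 V=10419.728

2πR = 2π·34.5 = 216.769893
per-turn = √(216.769893² + 26.5²) = √(46989.1866 + 702.25) = √47691.4366 = 218.383691
L = 3 × 218.383691 = 655.151073
V = π·2.25² × L = 15.904313 × 655.151073 = 10419.727608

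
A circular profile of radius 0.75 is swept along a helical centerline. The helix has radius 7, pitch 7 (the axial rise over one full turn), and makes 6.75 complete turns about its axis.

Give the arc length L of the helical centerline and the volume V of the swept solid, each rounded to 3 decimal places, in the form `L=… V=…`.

L=300.617 V=531.234

2πR = 2π·7 = 43.982297
per-turn = √(43.982297² + 7²) = √(1934.4425 + 49) = √1983.4425 = 44.535856
L = 6.75 × 44.535856 = 300.617027
V = π·0.75² × L = 1.767146 × 300.617027 = 531.234138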